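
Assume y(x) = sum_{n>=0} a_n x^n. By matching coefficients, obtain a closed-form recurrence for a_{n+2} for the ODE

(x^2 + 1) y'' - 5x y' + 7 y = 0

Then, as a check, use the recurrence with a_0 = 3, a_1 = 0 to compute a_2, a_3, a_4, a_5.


Substitute y = sum_n a_n x^n.
(1 + 1 x^2) y'' contributes (n+2)(n+1) a_{n+2} + n(n-1) a_n at x^n.
-5 x y'(x) contributes -5 n a_n at x^n.
7 y(x) contributes 7 a_n at x^n.
Matching x^n: (n+2)(n+1) a_{n+2} + (n(n-1) - 5 n + 7) a_n = 0.
Thus a_{n+2} = (-n(n-1) + 5 n - 7) / ((n+1)(n+2)) * a_n.

Check with a_0 = 3, a_1 = 0 (apply the recurrence for n = 0, 1, 2, 3): a_0 = 3, a_1 = 0, a_2 = -21/2, a_3 = 0, a_4 = -7/8, a_5 = 0.

a_(n+2) = (-n(n-1) + 5 n - 7) / ((n+1)(n+2)) * a_n; check: a_0 = 3, a_1 = 0, a_2 = -21/2, a_3 = 0, a_4 = -7/8, a_5 = 0


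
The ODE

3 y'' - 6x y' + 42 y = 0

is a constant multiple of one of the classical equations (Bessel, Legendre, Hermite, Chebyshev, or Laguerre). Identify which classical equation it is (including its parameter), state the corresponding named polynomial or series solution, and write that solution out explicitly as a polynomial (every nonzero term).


All three coefficients share the factor 3; dividing through by 3 gives  y'' - 2x y' + 14 y = 0.
This matches the Hermite equation y'' - 2x y' + 2n y = 0 with 2n = 14, so n = 7; the polynomial solution is H_7(x).
With y = sum_k a_k x^k, matching x^k gives (k+2)(k+1) a_{k+2} = 2(k - n) a_k = 2(k - 7) a_k. The right side vanishes at k = 7, so the series with the parity of 7 terminates at degree 7.
Standard normalization: leading coefficient of H_n is 2^n, so a_7 = 2^7 = 128. Work downward with a_k = (k+1)(k+2) a_{k+2} / (2(k - n)):
  a_5 = (6)(7)(128) / (2(5 - 7)) = 5376/(-4) = -1344
  a_3 = (4)(5)(-1344) / (2(3 - 7)) = -26880/(-8) = 3360
  a_1 = (2)(3)(3360) / (2(1 - 7)) = 20160/(-12) = -1680
Hence H_7(x) = 128 x^7 - 1344 x^5 + 3360 x^3 - 1680 x.

H_7(x); series = 128 x^7 - 1344 x^5 + 3360 x^3 - 1680 x


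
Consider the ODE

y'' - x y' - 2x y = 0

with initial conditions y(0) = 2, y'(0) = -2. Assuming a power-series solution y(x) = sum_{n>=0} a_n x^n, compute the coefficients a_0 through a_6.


Ansatz: y(x) = sum_{n>=0} a_n x^n, so y'(x) = sum_{n>=1} n a_n x^(n-1) and y''(x) = sum_{n>=2} n(n-1) a_n x^(n-2).
Substitute into P(x) y'' + Q(x) y' + R(x) y = 0 with P(x) = 1, Q(x) = -x, R(x) = -2x, and match powers of x.
Initial conditions: a_0 = 2, a_1 = -2.
Setting the coefficient of each power of x to zero and solving order by order (substituting the coefficients already found):
  x^0: 2 a_2 = 0  ->  a_2 = 0
  x^1: 6 a_3 - a_1 - 2 a_0 = 0  ->  6 a_3 = a_1 + 2 a_0 = 2  ->  a_3 = 1/3
  x^2: 12 a_4 - 2 a_2 - 2 a_1 = 0  ->  12 a_4 = 2 a_2 + 2 a_1 = -4  ->  a_4 = -1/3
  x^3: 20 a_5 - 3 a_3 - 2 a_2 = 0  ->  20 a_5 = 3 a_3 + 2 a_2 = 1  ->  a_5 = 1/20
  x^4: 30 a_6 - 4 a_4 - 2 a_3 = 0  ->  30 a_6 = 4 a_4 + 2 a_3 = -2/3  ->  a_6 = -1/45
Truncated series: y(x) = 2 - 2 x + (1/3) x^3 - (1/3) x^4 + (1/20) x^5 - (1/45) x^6 + O(x^7).

a_0 = 2; a_1 = -2; a_2 = 0; a_3 = 1/3; a_4 = -1/3; a_5 = 1/20; a_6 = -1/45


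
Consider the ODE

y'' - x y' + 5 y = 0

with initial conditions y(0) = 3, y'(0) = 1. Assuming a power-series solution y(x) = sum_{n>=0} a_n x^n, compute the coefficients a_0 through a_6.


Ansatz: y(x) = sum_{n>=0} a_n x^n, so y'(x) = sum_{n>=1} n a_n x^(n-1) and y''(x) = sum_{n>=2} n(n-1) a_n x^(n-2).
Substitute into P(x) y'' + Q(x) y' + R(x) y = 0 with P(x) = 1, Q(x) = -x, R(x) = 5, and match powers of x.
Initial conditions: a_0 = 3, a_1 = 1.
Setting the coefficient of each power of x to zero and solving order by order (substituting the coefficients already found):
  x^0: 2 a_2 + 5 a_0 = 0  ->  2 a_2 = -5 a_0 = -15  ->  a_2 = -15/2
  x^1: 6 a_3 + 4 a_1 = 0  ->  6 a_3 = -4 a_1 = -4  ->  a_3 = -2/3
  x^2: 12 a_4 + 3 a_2 = 0  ->  12 a_4 = -3 a_2 = 45/2  ->  a_4 = 15/8
  x^3: 20 a_5 + 2 a_3 = 0  ->  20 a_5 = -2 a_3 = 4/3  ->  a_5 = 1/15
  x^4: 30 a_6 + a_4 = 0  ->  30 a_6 = -a_4 = -15/8  ->  a_6 = -1/16
Truncated series: y(x) = 3 + x - (15/2) x^2 - (2/3) x^3 + (15/8) x^4 + (1/15) x^5 - (1/16) x^6 + O(x^7).

a_0 = 3; a_1 = 1; a_2 = -15/2; a_3 = -2/3; a_4 = 15/8; a_5 = 1/15; a_6 = -1/16


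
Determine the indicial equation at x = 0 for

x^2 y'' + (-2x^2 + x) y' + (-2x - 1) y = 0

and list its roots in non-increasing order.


Divide by x^2 to reach normal form y'' + P_1(x) y' + P_2(x) y = 0 with P_1(x) = -2 + 1/x and P_2(x) = -2/x - 1/x^2.
x = 0 is a singular point because the y'-coefficient -2 + 1/x has a pole at x = 0 and the y-coefficient -2/x - 1/x^2 has a pole at x = 0.
It is a regular singular point because x P_1(x) = p(x) = 1 - 2x and x^2 P_2(x) = q(x) = -2x - 1 are polynomials, hence analytic at x = 0.
p(0) = 1,  q(0) = -1.
Indicial equation: r(r-1) + p(0) r + q(0) = 0, i.e. r^2 + (p(0) - 1) r + q(0) = 0, i.e. r^2 - 1 = 0.
Discriminant: (0)^2 - 4(-1) = 4, so r = (0 ± 2)/2.
Solving: r_1 = 1, r_2 = -1.

indicial: r^2 - 1 = 0; roots r_1 = 1, r_2 = -1


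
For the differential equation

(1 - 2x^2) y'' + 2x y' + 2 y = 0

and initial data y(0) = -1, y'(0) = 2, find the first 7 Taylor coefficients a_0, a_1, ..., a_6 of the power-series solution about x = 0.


Ansatz: y(x) = sum_{n>=0} a_n x^n, so y'(x) = sum_{n>=1} n a_n x^(n-1) and y''(x) = sum_{n>=2} n(n-1) a_n x^(n-2).
Substitute into P(x) y'' + Q(x) y' + R(x) y = 0 with P(x) = 1 - 2x^2, Q(x) = 2x, R(x) = 2, and match powers of x.
Initial conditions: a_0 = -1, a_1 = 2.
Setting the coefficient of each power of x to zero and solving order by order (substituting the coefficients already found):
  x^0: 2 a_2 + 2 a_0 = 0  ->  2 a_2 = -2 a_0 = 2  ->  a_2 = 1
  x^1: 6 a_3 + 4 a_1 = 0  ->  6 a_3 = -4 a_1 = -8  ->  a_3 = -4/3
  x^2: 12 a_4 + 2 a_2 = 0  ->  12 a_4 = -2 a_2 = -2  ->  a_4 = -1/6
  x^3: 20 a_5 - 4 a_3 = 0  ->  20 a_5 = 4 a_3 = -16/3  ->  a_5 = -4/15
  x^4: 30 a_6 - 14 a_4 = 0  ->  30 a_6 = 14 a_4 = -7/3  ->  a_6 = -7/90
Truncated series: y(x) = -1 + 2 x + x^2 - (4/3) x^3 - (1/6) x^4 - (4/15) x^5 - (7/90) x^6 + O(x^7).

a_0 = -1; a_1 = 2; a_2 = 1; a_3 = -4/3; a_4 = -1/6; a_5 = -4/15; a_6 = -7/90


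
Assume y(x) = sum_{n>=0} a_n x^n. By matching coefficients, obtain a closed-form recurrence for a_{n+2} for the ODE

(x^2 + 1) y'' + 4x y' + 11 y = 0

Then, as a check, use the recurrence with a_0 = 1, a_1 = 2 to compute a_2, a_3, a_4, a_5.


Substitute y = sum_n a_n x^n.
(1 + 1 x^2) y'' contributes (n+2)(n+1) a_{n+2} + n(n-1) a_n at x^n.
4 x y'(x) contributes 4 n a_n at x^n.
11 y(x) contributes 11 a_n at x^n.
Matching x^n: (n+2)(n+1) a_{n+2} + (n(n-1) + 4 n + 11) a_n = 0.
Thus a_{n+2} = (-n(n-1) - 4 n - 11) / ((n+1)(n+2)) * a_n.

Check with a_0 = 1, a_1 = 2 (apply the recurrence for n = 0, 1, 2, 3): a_0 = 1, a_1 = 2, a_2 = -11/2, a_3 = -5, a_4 = 77/8, a_5 = 29/4.

a_(n+2) = (-n(n-1) - 4 n - 11) / ((n+1)(n+2)) * a_n; check: a_0 = 1, a_1 = 2, a_2 = -11/2, a_3 = -5, a_4 = 77/8, a_5 = 29/4


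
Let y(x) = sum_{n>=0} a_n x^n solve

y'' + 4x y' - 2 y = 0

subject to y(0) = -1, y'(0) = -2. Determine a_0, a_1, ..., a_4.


Ansatz: y(x) = sum_{n>=0} a_n x^n, so y'(x) = sum_{n>=1} n a_n x^(n-1) and y''(x) = sum_{n>=2} n(n-1) a_n x^(n-2).
Substitute into P(x) y'' + Q(x) y' + R(x) y = 0 with P(x) = 1, Q(x) = 4x, R(x) = -2, and match powers of x.
Initial conditions: a_0 = -1, a_1 = -2.
Setting the coefficient of each power of x to zero and solving order by order (substituting the coefficients already found):
  x^0: 2 a_2 - 2 a_0 = 0  ->  2 a_2 = 2 a_0 = -2  ->  a_2 = -1
  x^1: 6 a_3 + 2 a_1 = 0  ->  6 a_3 = -2 a_1 = 4  ->  a_3 = 2/3
  x^2: 12 a_4 + 6 a_2 = 0  ->  12 a_4 = -6 a_2 = 6  ->  a_4 = 1/2
Truncated series: y(x) = -1 - 2 x - x^2 + (2/3) x^3 + (1/2) x^4 + O(x^5).

a_0 = -1; a_1 = -2; a_2 = -1; a_3 = 2/3; a_4 = 1/2


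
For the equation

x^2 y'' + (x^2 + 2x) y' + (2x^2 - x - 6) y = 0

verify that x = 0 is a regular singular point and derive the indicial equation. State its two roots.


Divide by x^2 to reach normal form y'' + P_1(x) y' + P_2(x) y = 0 with P_1(x) = 1 + 2/x and P_2(x) = 2 - 1/x - 6/x^2.
x = 0 is a singular point because the y'-coefficient 1 + 2/x has a pole at x = 0 and the y-coefficient 2 - 1/x - 6/x^2 has a pole at x = 0.
It is a regular singular point because x P_1(x) = p(x) = x + 2 and x^2 P_2(x) = q(x) = 2x^2 - x - 6 are polynomials, hence analytic at x = 0.
p(0) = 2,  q(0) = -6.
Indicial equation: r(r-1) + p(0) r + q(0) = 0, i.e. r^2 + (p(0) - 1) r + q(0) = 0, i.e. r^2 + 1 r - 6 = 0.
Discriminant: (1)^2 - 4(-6) = 25, so r = (-1 ± 5)/2.
Solving: r_1 = 2, r_2 = -3.

indicial: r^2 + 1 r - 6 = 0; roots r_1 = 2, r_2 = -3


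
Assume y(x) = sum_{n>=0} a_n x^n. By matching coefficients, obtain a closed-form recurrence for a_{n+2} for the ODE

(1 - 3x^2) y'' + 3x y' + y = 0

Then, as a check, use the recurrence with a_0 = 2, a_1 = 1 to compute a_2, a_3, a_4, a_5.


Substitute y = sum_n a_n x^n.
(1 - 3 x^2) y'' contributes (n+2)(n+1) a_{n+2} - 3 n(n-1) a_n at x^n.
3 x y'(x) contributes 3 n a_n at x^n.
y(x) contributes 1 a_n at x^n.
Matching x^n: (n+2)(n+1) a_{n+2} + (-3 n(n-1) + 3 n + 1) a_n = 0.
Thus a_{n+2} = (3 n(n-1) - 3 n - 1) / ((n+1)(n+2)) * a_n.

Check with a_0 = 2, a_1 = 1 (apply the recurrence for n = 0, 1, 2, 3): a_0 = 2, a_1 = 1, a_2 = -1, a_3 = -2/3, a_4 = 1/12, a_5 = -4/15.

a_(n+2) = (3 n(n-1) - 3 n - 1) / ((n+1)(n+2)) * a_n; check: a_0 = 2, a_1 = 1, a_2 = -1, a_3 = -2/3, a_4 = 1/12, a_5 = -4/15


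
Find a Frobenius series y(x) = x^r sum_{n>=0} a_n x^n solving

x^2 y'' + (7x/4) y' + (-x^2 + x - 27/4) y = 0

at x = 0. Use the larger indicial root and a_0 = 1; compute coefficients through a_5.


Write in Frobenius form y'' + (p(x)/x) y' + (q(x)/x^2) y = 0:
  p(x) = 7/4,  q(x) = -x^2 + x - 27/4.
Indicial equation: r(r-1) + (7/4) r + (-27/4) = 0 -> roots r_1 = 9/4, r_2 = -3.
Take r = r_1 = 9/4. Let y(x) = x^r sum_{n>=0} a_n x^n with a_0 = 1.
Substitute y = x^r sum a_n x^n and match x^{r+n}. The recurrence is
  D(n) a_n + 1 a_{n-1} - 1 a_{n-2} = 0,  where D(n) = (r+n)(r+n-1) + (7/4)(r+n) + (-27/4).
  a_n = [-1 a_{n-1} + 1 a_{n-2}] / D(n).
Since the indicial polynomial factors as (r - r_1)(r - r_2), D(n) = (r_1 + n - r_1)(r_1 + n - r_2) = n(n + 21/4).
Evaluating step by step (a_0 = 1):
  n = 1: D(1) = 1(1 + 21/4) = 25/4; numerator = -1(1) = -1; a_1 = (-1)/(25/4) = -4/25
  n = 2: D(2) = 2(2 + 21/4) = 29/2; numerator = -1(-4/25) + 1(1) = 29/25; a_2 = (29/25)/(29/2) = 2/25
  n = 3: D(3) = 3(3 + 21/4) = 99/4; numerator = -1(2/25) + 1(-4/25) = -6/25; a_3 = (-6/25)/(99/4) = -8/825
  n = 4: D(4) = 4(4 + 21/4) = 37; numerator = -1(-8/825) + 1(2/25) = 74/825; a_4 = (74/825)/(37) = 2/825
  n = 5: D(5) = 5(5 + 21/4) = 205/4; numerator = -1(2/825) + 1(-8/825) = -2/165; a_5 = (-2/165)/(205/4) = -8/33825

r = 9/4; a_0 = 1; a_1 = -4/25; a_2 = 2/25; a_3 = -8/825; a_4 = 2/825; a_5 = -8/33825


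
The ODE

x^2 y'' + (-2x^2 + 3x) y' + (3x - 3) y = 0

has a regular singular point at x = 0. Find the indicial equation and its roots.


Divide by x^2 to reach normal form y'' + P_1(x) y' + P_2(x) y = 0 with P_1(x) = -2 + 3/x and P_2(x) = 3/x - 3/x^2.
x = 0 is a singular point because the y'-coefficient -2 + 3/x has a pole at x = 0 and the y-coefficient 3/x - 3/x^2 has a pole at x = 0.
It is a regular singular point because x P_1(x) = p(x) = 3 - 2x and x^2 P_2(x) = q(x) = 3x - 3 are polynomials, hence analytic at x = 0.
p(0) = 3,  q(0) = -3.
Indicial equation: r(r-1) + p(0) r + q(0) = 0, i.e. r^2 + (p(0) - 1) r + q(0) = 0, i.e. r^2 + 2 r - 3 = 0.
Discriminant: (2)^2 - 4(-3) = 16, so r = (-2 ± 4)/2.
Solving: r_1 = 1, r_2 = -3.

indicial: r^2 + 2 r - 3 = 0; roots r_1 = 1, r_2 = -3


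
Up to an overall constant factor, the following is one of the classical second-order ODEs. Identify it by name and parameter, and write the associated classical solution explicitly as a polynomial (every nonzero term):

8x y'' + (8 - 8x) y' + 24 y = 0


All three coefficients share the factor 8; dividing through by 8 gives  x y'' + (1 - x) y' + 3 y = 0.
This matches the Laguerre equation x y'' + (1 - x) y' + n y = 0 with n = 3; the polynomial solution is L_3(x).
With y = sum_k a_k x^k, matching x^k gives (k+1)k a_{k+1} + (k+1) a_{k+1} - k a_k + n a_k = 0, i.e. (k+1)^2 a_{k+1} = (k - n) a_k = (k - 3) a_k. The right side vanishes at k = 3, so the series terminates at degree 3.
Standard normalization L_n(0) = 1 gives a_0 = 1. Work upward with a_{k+1} = (k - 3) a_k / (k+1)^2:
  a_1 = (0 - 3)(1) / 1^2 = -3/1 = -3
  a_2 = (1 - 3)(-3) / 2^2 = 6/4 = 3/2
  a_3 = (2 - 3)(3/2) / 3^2 = (-3/2)/9 = -1/6
Hence L_3(x) = -x^3/6 + 3 x^2/2 - 3 x + 1.

L_3(x); series = -x^3/6 + 3 x^2/2 - 3 x + 1


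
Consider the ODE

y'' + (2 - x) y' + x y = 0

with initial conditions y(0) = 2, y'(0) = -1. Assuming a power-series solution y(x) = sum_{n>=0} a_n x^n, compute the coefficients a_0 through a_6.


Ansatz: y(x) = sum_{n>=0} a_n x^n, so y'(x) = sum_{n>=1} n a_n x^(n-1) and y''(x) = sum_{n>=2} n(n-1) a_n x^(n-2).
Substitute into P(x) y'' + Q(x) y' + R(x) y = 0 with P(x) = 1, Q(x) = 2 - x, R(x) = x, and match powers of x.
Initial conditions: a_0 = 2, a_1 = -1.
Setting the coefficient of each power of x to zero and solving order by order (substituting the coefficients already found):
  x^0: 2 a_2 + 2 a_1 = 0  ->  2 a_2 = -2 a_1 = 2  ->  a_2 = 1
  x^1: 6 a_3 + 4 a_2 - a_1 + a_0 = 0  ->  6 a_3 = -4 a_2 + a_1 - a_0 = -7  ->  a_3 = -7/6
  x^2: 12 a_4 + 6 a_3 - 2 a_2 + a_1 = 0  ->  12 a_4 = -6 a_3 + 2 a_2 - a_1 = 10  ->  a_4 = 5/6
  x^3: 20 a_5 + 8 a_4 - 3 a_3 + a_2 = 0  ->  20 a_5 = -8 a_4 + 3 a_3 - a_2 = -67/6  ->  a_5 = -67/120
  x^4: 30 a_6 + 10 a_5 - 4 a_4 + a_3 = 0  ->  30 a_6 = -10 a_5 + 4 a_4 - a_3 = 121/12  ->  a_6 = 121/360
Truncated series: y(x) = 2 - x + x^2 - (7/6) x^3 + (5/6) x^4 - (67/120) x^5 + (121/360) x^6 + O(x^7).

a_0 = 2; a_1 = -1; a_2 = 1; a_3 = -7/6; a_4 = 5/6; a_5 = -67/120; a_6 = 121/360


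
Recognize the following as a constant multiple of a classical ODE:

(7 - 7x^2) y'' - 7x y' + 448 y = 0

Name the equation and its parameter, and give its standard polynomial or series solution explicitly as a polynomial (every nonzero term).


All three coefficients share the factor 7; dividing through by 7 gives  (1 - x^2) y'' - x y' + 64 y = 0.
This matches the Chebyshev equation (1 - x^2) y'' - x y' + n^2 y = 0 (note the -x y' term, not -2x y') with n^2 = 64, so n = 8; the polynomial solution is T_8(x).
With y = sum_k a_k x^k, matching x^k gives (k+2)(k+1) a_{k+2} = (k^2 - n^2) a_k = (k - 8)(k + 8) a_k. The right side vanishes at k = 8, so the series with the parity of 8 terminates at degree 8.
Standard normalization: leading coefficient of T_n is 2^(n-1), so a_8 = 2^7 = 128. Work downward with a_k = (k+1)(k+2) a_{k+2} / ((k - 8)(k + 8)):
  a_6 = (7)(8)(128) / ((6 - 8)(6 + 8)) = 7168/(-28) = -256
  a_4 = (5)(6)(-256) / ((4 - 8)(4 + 8)) = -7680/(-48) = 160
  a_2 = (3)(4)(160) / ((2 - 8)(2 + 8)) = 1920/(-60) = -32
  a_0 = (1)(2)(-32) / ((0 - 8)(0 + 8)) = -64/(-64) = 1
Hence T_8(x) = 128 x^8 - 256 x^6 + 160 x^4 - 32 x^2 + 1.

T_8(x); series = 128 x^8 - 256 x^6 + 160 x^4 - 32 x^2 + 1


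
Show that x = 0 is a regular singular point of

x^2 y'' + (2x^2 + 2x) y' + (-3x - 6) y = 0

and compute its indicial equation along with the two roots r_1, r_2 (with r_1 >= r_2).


Divide by x^2 to reach normal form y'' + P_1(x) y' + P_2(x) y = 0 with P_1(x) = 2 + 2/x and P_2(x) = -3/x - 6/x^2.
x = 0 is a singular point because the y'-coefficient 2 + 2/x has a pole at x = 0 and the y-coefficient -3/x - 6/x^2 has a pole at x = 0.
It is a regular singular point because x P_1(x) = p(x) = 2x + 2 and x^2 P_2(x) = q(x) = -3x - 6 are polynomials, hence analytic at x = 0.
p(0) = 2,  q(0) = -6.
Indicial equation: r(r-1) + p(0) r + q(0) = 0, i.e. r^2 + (p(0) - 1) r + q(0) = 0, i.e. r^2 + 1 r - 6 = 0.
Discriminant: (1)^2 - 4(-6) = 25, so r = (-1 ± 5)/2.
Solving: r_1 = 2, r_2 = -3.

indicial: r^2 + 1 r - 6 = 0; roots r_1 = 2, r_2 = -3


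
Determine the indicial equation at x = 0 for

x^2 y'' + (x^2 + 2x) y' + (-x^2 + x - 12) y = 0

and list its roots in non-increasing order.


Divide by x^2 to reach normal form y'' + P_1(x) y' + P_2(x) y = 0 with P_1(x) = 1 + 2/x and P_2(x) = -1 + 1/x - 12/x^2.
x = 0 is a singular point because the y'-coefficient 1 + 2/x has a pole at x = 0 and the y-coefficient -1 + 1/x - 12/x^2 has a pole at x = 0.
It is a regular singular point because x P_1(x) = p(x) = x + 2 and x^2 P_2(x) = q(x) = -x^2 + x - 12 are polynomials, hence analytic at x = 0.
p(0) = 2,  q(0) = -12.
Indicial equation: r(r-1) + p(0) r + q(0) = 0, i.e. r^2 + (p(0) - 1) r + q(0) = 0, i.e. r^2 + 1 r - 12 = 0.
Discriminant: (1)^2 - 4(-12) = 49, so r = (-1 ± 7)/2.
Solving: r_1 = 3, r_2 = -4.

indicial: r^2 + 1 r - 12 = 0; roots r_1 = 3, r_2 = -4


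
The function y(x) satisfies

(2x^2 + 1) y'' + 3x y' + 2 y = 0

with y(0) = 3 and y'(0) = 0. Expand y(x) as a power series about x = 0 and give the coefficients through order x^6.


Ansatz: y(x) = sum_{n>=0} a_n x^n, so y'(x) = sum_{n>=1} n a_n x^(n-1) and y''(x) = sum_{n>=2} n(n-1) a_n x^(n-2).
Substitute into P(x) y'' + Q(x) y' + R(x) y = 0 with P(x) = 2x^2 + 1, Q(x) = 3x, R(x) = 2, and match powers of x.
Initial conditions: a_0 = 3, a_1 = 0.
Setting the coefficient of each power of x to zero and solving order by order (substituting the coefficients already found):
  x^0: 2 a_2 + 2 a_0 = 0  ->  2 a_2 = -2 a_0 = -6  ->  a_2 = -3
  x^1: 6 a_3 + 5 a_1 = 0  ->  6 a_3 = -5 a_1 = 0  ->  a_3 = 0
  x^2: 12 a_4 + 12 a_2 = 0  ->  12 a_4 = -12 a_2 = 36  ->  a_4 = 3
  x^3: 20 a_5 + 23 a_3 = 0  ->  20 a_5 = -23 a_3 = 0  ->  a_5 = 0
  x^4: 30 a_6 + 38 a_4 = 0  ->  30 a_6 = -38 a_4 = -114  ->  a_6 = -19/5
Truncated series: y(x) = 3 - 3 x^2 + 3 x^4 - (19/5) x^6 + O(x^7).

a_0 = 3; a_1 = 0; a_2 = -3; a_3 = 0; a_4 = 3; a_5 = 0; a_6 = -19/5


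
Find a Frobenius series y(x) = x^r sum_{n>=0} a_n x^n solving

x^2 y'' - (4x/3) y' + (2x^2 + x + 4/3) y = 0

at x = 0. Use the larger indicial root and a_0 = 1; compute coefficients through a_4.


Write in Frobenius form y'' + (p(x)/x) y' + (q(x)/x^2) y = 0:
  p(x) = -4/3,  q(x) = 2x^2 + x + 4/3.
Indicial equation: r(r-1) + (-4/3) r + (4/3) = 0 -> roots r_1 = 4/3, r_2 = 1.
Take r = r_1 = 4/3. Let y(x) = x^r sum_{n>=0} a_n x^n with a_0 = 1.
Substitute y = x^r sum a_n x^n and match x^{r+n}. The recurrence is
  D(n) a_n + 1 a_{n-1} + 2 a_{n-2} = 0,  where D(n) = (r+n)(r+n-1) + (-4/3)(r+n) + (4/3).
  a_n = [-1 a_{n-1} - 2 a_{n-2}] / D(n).
Since the indicial polynomial factors as (r - r_1)(r - r_2), D(n) = (r_1 + n - r_1)(r_1 + n - r_2) = n(n + 1/3).
Evaluating step by step (a_0 = 1):
  n = 1: D(1) = 1(1 + 1/3) = 4/3; numerator = -1(1) = -1; a_1 = (-1)/(4/3) = -3/4
  n = 2: D(2) = 2(2 + 1/3) = 14/3; numerator = -1(-3/4) - 2(1) = -5/4; a_2 = (-5/4)/(14/3) = -15/56
  n = 3: D(3) = 3(3 + 1/3) = 10; numerator = -1(-15/56) - 2(-3/4) = 99/56; a_3 = (99/56)/(10) = 99/560
  n = 4: D(4) = 4(4 + 1/3) = 52/3; numerator = -1(99/560) - 2(-15/56) = 201/560; a_4 = (201/560)/(52/3) = 603/29120

r = 4/3; a_0 = 1; a_1 = -3/4; a_2 = -15/56; a_3 = 99/560; a_4 = 603/29120


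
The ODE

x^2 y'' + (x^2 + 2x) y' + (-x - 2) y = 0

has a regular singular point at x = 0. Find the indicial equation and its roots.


Divide by x^2 to reach normal form y'' + P_1(x) y' + P_2(x) y = 0 with P_1(x) = 1 + 2/x and P_2(x) = -1/x - 2/x^2.
x = 0 is a singular point because the y'-coefficient 1 + 2/x has a pole at x = 0 and the y-coefficient -1/x - 2/x^2 has a pole at x = 0.
It is a regular singular point because x P_1(x) = p(x) = x + 2 and x^2 P_2(x) = q(x) = -x - 2 are polynomials, hence analytic at x = 0.
p(0) = 2,  q(0) = -2.
Indicial equation: r(r-1) + p(0) r + q(0) = 0, i.e. r^2 + (p(0) - 1) r + q(0) = 0, i.e. r^2 + 1 r - 2 = 0.
Discriminant: (1)^2 - 4(-2) = 9, so r = (-1 ± 3)/2.
Solving: r_1 = 1, r_2 = -2.

indicial: r^2 + 1 r - 2 = 0; roots r_1 = 1, r_2 = -2


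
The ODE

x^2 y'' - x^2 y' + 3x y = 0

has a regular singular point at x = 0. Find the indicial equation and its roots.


Divide by x^2 to reach normal form y'' + P_1(x) y' + P_2(x) y = 0 with P_1(x) = -1 and P_2(x) = 3/x.
x = 0 is a singular point because the y-coefficient 3/x has a pole at x = 0.
It is a regular singular point because x P_1(x) = p(x) = -x and x^2 P_2(x) = q(x) = 3x are polynomials, hence analytic at x = 0.
p(0) = 0,  q(0) = 0.
Indicial equation: r(r-1) + p(0) r + q(0) = 0, i.e. r^2 + (p(0) - 1) r + q(0) = 0, i.e. r^2 - 1 r = 0.
Discriminant: (-1)^2 - 4(0) = 1, so r = (1 ± 1)/2.
Solving: r_1 = 1, r_2 = 0.

indicial: r^2 - 1 r = 0; roots r_1 = 1, r_2 = 0


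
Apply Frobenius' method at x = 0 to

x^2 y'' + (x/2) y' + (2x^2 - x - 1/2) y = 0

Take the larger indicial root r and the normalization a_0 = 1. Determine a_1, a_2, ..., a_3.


Write in Frobenius form y'' + (p(x)/x) y' + (q(x)/x^2) y = 0:
  p(x) = 1/2,  q(x) = 2x^2 - x - 1/2.
Indicial equation: r(r-1) + (1/2) r + (-1/2) = 0 -> roots r_1 = 1, r_2 = -1/2.
Take r = r_1 = 1. Let y(x) = x^r sum_{n>=0} a_n x^n with a_0 = 1.
Substitute y = x^r sum a_n x^n and match x^{r+n}. The recurrence is
  D(n) a_n - 1 a_{n-1} + 2 a_{n-2} = 0,  where D(n) = (r+n)(r+n-1) + (1/2)(r+n) + (-1/2).
  a_n = [1 a_{n-1} - 2 a_{n-2}] / D(n).
Since the indicial polynomial factors as (r - r_1)(r - r_2), D(n) = (r_1 + n - r_1)(r_1 + n - r_2) = n(n + 3/2).
Evaluating step by step (a_0 = 1):
  n = 1: D(1) = 1(1 + 3/2) = 5/2; numerator = 1(1) = 1; a_1 = (1)/(5/2) = 2/5
  n = 2: D(2) = 2(2 + 3/2) = 7; numerator = 1(2/5) - 2(1) = -8/5; a_2 = (-8/5)/(7) = -8/35
  n = 3: D(3) = 3(3 + 3/2) = 27/2; numerator = 1(-8/35) - 2(2/5) = -36/35; a_3 = (-36/35)/(27/2) = -8/105

r = 1; a_0 = 1; a_1 = 2/5; a_2 = -8/35; a_3 = -8/105


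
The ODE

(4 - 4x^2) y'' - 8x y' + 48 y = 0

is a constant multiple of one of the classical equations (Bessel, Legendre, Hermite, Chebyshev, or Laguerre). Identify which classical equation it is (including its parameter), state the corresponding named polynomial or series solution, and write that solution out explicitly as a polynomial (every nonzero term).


All three coefficients share the factor 4; dividing through by 4 gives  (1 - x^2) y'' - 2x y' + 12 y = 0.
This matches the Legendre equation (1 - x^2) y'' - 2x y' + n(n+1) y = 0 (note the -2x y' term) with n(n+1) = 12, so n = 3; the polynomial solution is P_3(x).
With y = sum_k a_k x^k, matching x^k gives (k+2)(k+1) a_{k+2} = [k(k+1) - n(n+1)] a_k = (k - 3)(k + 4) a_k. The right side vanishes at k = 3, so the series with the parity of 3 terminates at degree 3.
Standard normalization (P_n(1) = 1): leading coefficient (2n)!/(2^n (n!)^2) = 720/(8*36) = 5/2, so a_3 = 5/2. Work downward with a_k = (k+1)(k+2) a_{k+2} / ((k - 3)(k + 4)):
  a_1 = (2)(3)(5/2) / ((1 - 3)(1 + 4)) = 15/(-10) = -3/2
Hence P_3(x) = 5 x^3/2 - 3 x/2.

P_3(x); series = 5 x^3/2 - 3 x/2


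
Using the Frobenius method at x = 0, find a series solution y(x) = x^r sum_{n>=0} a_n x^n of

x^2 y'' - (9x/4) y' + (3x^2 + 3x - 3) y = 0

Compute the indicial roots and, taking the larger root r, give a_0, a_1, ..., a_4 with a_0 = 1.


Write in Frobenius form y'' + (p(x)/x) y' + (q(x)/x^2) y = 0:
  p(x) = -9/4,  q(x) = 3x^2 + 3x - 3.
Indicial equation: r(r-1) + (-9/4) r + (-3) = 0 -> roots r_1 = 4, r_2 = -3/4.
Take r = r_1 = 4. Let y(x) = x^r sum_{n>=0} a_n x^n with a_0 = 1.
Substitute y = x^r sum a_n x^n and match x^{r+n}. The recurrence is
  D(n) a_n + 3 a_{n-1} + 3 a_{n-2} = 0,  where D(n) = (r+n)(r+n-1) + (-9/4)(r+n) + (-3).
  a_n = [-3 a_{n-1} - 3 a_{n-2}] / D(n).
Since the indicial polynomial factors as (r - r_1)(r - r_2), D(n) = (r_1 + n - r_1)(r_1 + n - r_2) = n(n + 19/4).
Evaluating step by step (a_0 = 1):
  n = 1: D(1) = 1(1 + 19/4) = 23/4; numerator = -3(1) = -3; a_1 = (-3)/(23/4) = -12/23
  n = 2: D(2) = 2(2 + 19/4) = 27/2; numerator = -3(-12/23) - 3(1) = -33/23; a_2 = (-33/23)/(27/2) = -22/207
  n = 3: D(3) = 3(3 + 19/4) = 93/4; numerator = -3(-22/207) - 3(-12/23) = 130/69; a_3 = (130/69)/(93/4) = 520/6417
  n = 4: D(4) = 4(4 + 19/4) = 35; numerator = -3(520/6417) - 3(-22/207) = 54/713; a_4 = (54/713)/(35) = 54/24955

r = 4; a_0 = 1; a_1 = -12/23; a_2 = -22/207; a_3 = 520/6417; a_4 = 54/24955


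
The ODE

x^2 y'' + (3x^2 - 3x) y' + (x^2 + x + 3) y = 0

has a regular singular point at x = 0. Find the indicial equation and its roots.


Divide by x^2 to reach normal form y'' + P_1(x) y' + P_2(x) y = 0 with P_1(x) = 3 - 3/x and P_2(x) = 1 + 1/x + 3/x^2.
x = 0 is a singular point because the y'-coefficient 3 - 3/x has a pole at x = 0 and the y-coefficient 1 + 1/x + 3/x^2 has a pole at x = 0.
It is a regular singular point because x P_1(x) = p(x) = 3x - 3 and x^2 P_2(x) = q(x) = x^2 + x + 3 are polynomials, hence analytic at x = 0.
p(0) = -3,  q(0) = 3.
Indicial equation: r(r-1) + p(0) r + q(0) = 0, i.e. r^2 + (p(0) - 1) r + q(0) = 0, i.e. r^2 - 4 r + 3 = 0.
Discriminant: (-4)^2 - 4(3) = 4, so r = (4 ± 2)/2.
Solving: r_1 = 3, r_2 = 1.

indicial: r^2 - 4 r + 3 = 0; roots r_1 = 3, r_2 = 1


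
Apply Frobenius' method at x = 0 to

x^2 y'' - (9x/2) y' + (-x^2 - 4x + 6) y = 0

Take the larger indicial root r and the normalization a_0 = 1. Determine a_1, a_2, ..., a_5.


Write in Frobenius form y'' + (p(x)/x) y' + (q(x)/x^2) y = 0:
  p(x) = -9/2,  q(x) = -x^2 - 4x + 6.
Indicial equation: r(r-1) + (-9/2) r + (6) = 0 -> roots r_1 = 4, r_2 = 3/2.
Take r = r_1 = 4. Let y(x) = x^r sum_{n>=0} a_n x^n with a_0 = 1.
Substitute y = x^r sum a_n x^n and match x^{r+n}. The recurrence is
  D(n) a_n - 4 a_{n-1} - 1 a_{n-2} = 0,  where D(n) = (r+n)(r+n-1) + (-9/2)(r+n) + (6).
  a_n = [4 a_{n-1} + 1 a_{n-2}] / D(n).
Since the indicial polynomial factors as (r - r_1)(r - r_2), D(n) = (r_1 + n - r_1)(r_1 + n - r_2) = n(n + 5/2).
Evaluating step by step (a_0 = 1):
  n = 1: D(1) = 1(1 + 5/2) = 7/2; numerator = 4(1) = 4; a_1 = (4)/(7/2) = 8/7
  n = 2: D(2) = 2(2 + 5/2) = 9; numerator = 4(8/7) + 1(1) = 39/7; a_2 = (39/7)/(9) = 13/21
  n = 3: D(3) = 3(3 + 5/2) = 33/2; numerator = 4(13/21) + 1(8/7) = 76/21; a_3 = (76/21)/(33/2) = 152/693
  n = 4: D(4) = 4(4 + 5/2) = 26; numerator = 4(152/693) + 1(13/21) = 1037/693; a_4 = (1037/693)/(26) = 1037/18018
  n = 5: D(5) = 5(5 + 5/2) = 75/2; numerator = 4(1037/18018) + 1(152/693) = 450/1001; a_5 = (450/1001)/(75/2) = 12/1001

r = 4; a_0 = 1; a_1 = 8/7; a_2 = 13/21; a_3 = 152/693; a_4 = 1037/18018; a_5 = 12/1001


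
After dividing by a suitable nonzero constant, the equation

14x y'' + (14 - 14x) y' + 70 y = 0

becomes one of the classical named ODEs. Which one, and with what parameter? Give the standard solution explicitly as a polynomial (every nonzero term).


All three coefficients share the factor 14; dividing through by 14 gives  x y'' + (1 - x) y' + 5 y = 0.
This matches the Laguerre equation x y'' + (1 - x) y' + n y = 0 with n = 5; the polynomial solution is L_5(x).
With y = sum_k a_k x^k, matching x^k gives (k+1)k a_{k+1} + (k+1) a_{k+1} - k a_k + n a_k = 0, i.e. (k+1)^2 a_{k+1} = (k - n) a_k = (k - 5) a_k. The right side vanishes at k = 5, so the series terminates at degree 5.
Standard normalization L_n(0) = 1 gives a_0 = 1. Work upward with a_{k+1} = (k - 5) a_k / (k+1)^2:
  a_1 = (0 - 5)(1) / 1^2 = -5/1 = -5
  a_2 = (1 - 5)(-5) / 2^2 = 20/4 = 5
  a_3 = (2 - 5)(5) / 3^2 = -15/9 = -5/3
  a_4 = (3 - 5)(-5/3) / 4^2 = (10/3)/16 = 5/24
  a_5 = (4 - 5)(5/24) / 5^2 = (-5/24)/25 = -1/120
Hence L_5(x) = -x^5/120 + 5 x^4/24 - 5 x^3/3 + 5 x^2 - 5 x + 1.

L_5(x); series = -x^5/120 + 5 x^4/24 - 5 x^3/3 + 5 x^2 - 5 x + 1


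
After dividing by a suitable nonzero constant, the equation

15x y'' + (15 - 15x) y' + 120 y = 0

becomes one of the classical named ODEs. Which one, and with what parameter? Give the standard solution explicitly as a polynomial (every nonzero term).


All three coefficients share the factor 15; dividing through by 15 gives  x y'' + (1 - x) y' + 8 y = 0.
This matches the Laguerre equation x y'' + (1 - x) y' + n y = 0 with n = 8; the polynomial solution is L_8(x).
With y = sum_k a_k x^k, matching x^k gives (k+1)k a_{k+1} + (k+1) a_{k+1} - k a_k + n a_k = 0, i.e. (k+1)^2 a_{k+1} = (k - n) a_k = (k - 8) a_k. The right side vanishes at k = 8, so the series terminates at degree 8.
Standard normalization L_n(0) = 1 gives a_0 = 1. Work upward with a_{k+1} = (k - 8) a_k / (k+1)^2:
  a_1 = (0 - 8)(1) / 1^2 = -8/1 = -8
  a_2 = (1 - 8)(-8) / 2^2 = 56/4 = 14
  a_3 = (2 - 8)(14) / 3^2 = -84/9 = -28/3
  a_4 = (3 - 8)(-28/3) / 4^2 = (140/3)/16 = 35/12
  a_5 = (4 - 8)(35/12) / 5^2 = (-35/3)/25 = -7/15
  a_6 = (5 - 8)(-7/15) / 6^2 = (7/5)/36 = 7/180
  a_7 = (6 - 8)(7/180) / 7^2 = (-7/90)/49 = -1/630
  a_8 = (7 - 8)(-1/630) / 8^2 = (1/630)/64 = 1/40320
Hence L_8(x) = x^8/40320 - x^7/630 + 7 x^6/180 - 7 x^5/15 + 35 x^4/12 - 28 x^3/3 + 14 x^2 - 8 x + 1.

L_8(x); series = x^8/40320 - x^7/630 + 7 x^6/180 - 7 x^5/15 + 35 x^4/12 - 28 x^3/3 + 14 x^2 - 8 x + 1


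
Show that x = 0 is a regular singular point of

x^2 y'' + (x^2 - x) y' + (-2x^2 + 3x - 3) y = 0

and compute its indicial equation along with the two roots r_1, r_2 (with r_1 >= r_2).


Divide by x^2 to reach normal form y'' + P_1(x) y' + P_2(x) y = 0 with P_1(x) = 1 - 1/x and P_2(x) = -2 + 3/x - 3/x^2.
x = 0 is a singular point because the y'-coefficient 1 - 1/x has a pole at x = 0 and the y-coefficient -2 + 3/x - 3/x^2 has a pole at x = 0.
It is a regular singular point because x P_1(x) = p(x) = x - 1 and x^2 P_2(x) = q(x) = -2x^2 + 3x - 3 are polynomials, hence analytic at x = 0.
p(0) = -1,  q(0) = -3.
Indicial equation: r(r-1) + p(0) r + q(0) = 0, i.e. r^2 + (p(0) - 1) r + q(0) = 0, i.e. r^2 - 2 r - 3 = 0.
Discriminant: (-2)^2 - 4(-3) = 16, so r = (2 ± 4)/2.
Solving: r_1 = 3, r_2 = -1.

indicial: r^2 - 2 r - 3 = 0; roots r_1 = 3, r_2 = -1


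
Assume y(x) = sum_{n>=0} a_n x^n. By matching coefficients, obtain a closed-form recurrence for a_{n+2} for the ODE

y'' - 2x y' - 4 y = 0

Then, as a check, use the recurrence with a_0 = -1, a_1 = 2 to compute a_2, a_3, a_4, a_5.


Substitute y = sum_n a_n x^n.
y''(x) has coefficient (n+2)(n+1) a_{n+2} at x^n;
-2 x y'(x) has coefficient -2 n a_n at x^n (shift);
-4 y(x) has coefficient -4 a_n at x^n.
Matching x^n: (n+2)(n+1) a_{n+2} + (-2n - 4) a_n = 0.
Thus a_{n+2} = (2n + 4) / ((n+1)(n+2)) * a_n.

Check with a_0 = -1, a_1 = 2 (apply the recurrence for n = 0, 1, 2, 3): a_0 = -1, a_1 = 2, a_2 = -2, a_3 = 2, a_4 = -4/3, a_5 = 1.

a_(n+2) = (2n + 4) / ((n+1)(n+2)) * a_n; check: a_0 = -1, a_1 = 2, a_2 = -2, a_3 = 2, a_4 = -4/3, a_5 = 1


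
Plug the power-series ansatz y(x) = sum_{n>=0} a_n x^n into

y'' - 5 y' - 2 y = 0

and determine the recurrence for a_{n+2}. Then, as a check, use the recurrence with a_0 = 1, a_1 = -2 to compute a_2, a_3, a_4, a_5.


Substitute y = sum_n a_n x^n.
y''(x) has coefficient (n+2)(n+1) a_{n+2} at x^n;
-5 y'(x) has coefficient -5 (n+1) a_{n+1} at x^n;
-2 y(x) has coefficient -2 a_n at x^n.
Matching x^n: (n+2)(n+1) a_{n+2} - 5 (n+1) a_{n+1} - 2 a_n = 0.
Thus a_{n+2} = [5 (n+1) a_{n+1} + 2 a_n] / ((n+1)(n+2)).

Check with a_0 = 1, a_1 = -2 (apply the recurrence for n = 0, 1, 2, 3): a_0 = 1, a_1 = -2, a_2 = -4, a_3 = -22/3, a_4 = -59/6, a_5 = -317/30.

a_(n+2) = [5 (n+1) a_(n+1) + 2 a_n] / ((n+1)(n+2)); check: a_0 = 1, a_1 = -2, a_2 = -4, a_3 = -22/3, a_4 = -59/6, a_5 = -317/30


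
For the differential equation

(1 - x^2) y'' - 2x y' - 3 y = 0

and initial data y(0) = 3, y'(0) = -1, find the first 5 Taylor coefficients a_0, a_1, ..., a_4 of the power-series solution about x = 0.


Ansatz: y(x) = sum_{n>=0} a_n x^n, so y'(x) = sum_{n>=1} n a_n x^(n-1) and y''(x) = sum_{n>=2} n(n-1) a_n x^(n-2).
Substitute into P(x) y'' + Q(x) y' + R(x) y = 0 with P(x) = 1 - x^2, Q(x) = -2x, R(x) = -3, and match powers of x.
Initial conditions: a_0 = 3, a_1 = -1.
Setting the coefficient of each power of x to zero and solving order by order (substituting the coefficients already found):
  x^0: 2 a_2 - 3 a_0 = 0  ->  2 a_2 = 3 a_0 = 9  ->  a_2 = 9/2
  x^1: 6 a_3 - 5 a_1 = 0  ->  6 a_3 = 5 a_1 = -5  ->  a_3 = -5/6
  x^2: 12 a_4 - 9 a_2 = 0  ->  12 a_4 = 9 a_2 = 81/2  ->  a_4 = 27/8
Truncated series: y(x) = 3 - x + (9/2) x^2 - (5/6) x^3 + (27/8) x^4 + O(x^5).

a_0 = 3; a_1 = -1; a_2 = 9/2; a_3 = -5/6; a_4 = 27/8


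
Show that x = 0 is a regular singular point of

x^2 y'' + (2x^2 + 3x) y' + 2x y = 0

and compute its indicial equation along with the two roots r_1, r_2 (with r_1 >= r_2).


Divide by x^2 to reach normal form y'' + P_1(x) y' + P_2(x) y = 0 with P_1(x) = 2 + 3/x and P_2(x) = 2/x.
x = 0 is a singular point because the y'-coefficient 2 + 3/x has a pole at x = 0 and the y-coefficient 2/x has a pole at x = 0.
It is a regular singular point because x P_1(x) = p(x) = 2x + 3 and x^2 P_2(x) = q(x) = 2x are polynomials, hence analytic at x = 0.
p(0) = 3,  q(0) = 0.
Indicial equation: r(r-1) + p(0) r + q(0) = 0, i.e. r^2 + (p(0) - 1) r + q(0) = 0, i.e. r^2 + 2 r = 0.
Discriminant: (2)^2 - 4(0) = 4, so r = (-2 ± 2)/2.
Solving: r_1 = 0, r_2 = -2.

indicial: r^2 + 2 r = 0; roots r_1 = 0, r_2 = -2


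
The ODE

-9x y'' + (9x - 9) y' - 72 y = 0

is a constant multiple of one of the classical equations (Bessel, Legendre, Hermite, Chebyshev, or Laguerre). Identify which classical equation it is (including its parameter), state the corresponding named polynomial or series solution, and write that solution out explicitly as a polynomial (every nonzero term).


All three coefficients share the factor -9; dividing through by -9 gives  x y'' + (1 - x) y' + 8 y = 0.
This matches the Laguerre equation x y'' + (1 - x) y' + n y = 0 with n = 8; the polynomial solution is L_8(x).
With y = sum_k a_k x^k, matching x^k gives (k+1)k a_{k+1} + (k+1) a_{k+1} - k a_k + n a_k = 0, i.e. (k+1)^2 a_{k+1} = (k - n) a_k = (k - 8) a_k. The right side vanishes at k = 8, so the series terminates at degree 8.
Standard normalization L_n(0) = 1 gives a_0 = 1. Work upward with a_{k+1} = (k - 8) a_k / (k+1)^2:
  a_1 = (0 - 8)(1) / 1^2 = -8/1 = -8
  a_2 = (1 - 8)(-8) / 2^2 = 56/4 = 14
  a_3 = (2 - 8)(14) / 3^2 = -84/9 = -28/3
  a_4 = (3 - 8)(-28/3) / 4^2 = (140/3)/16 = 35/12
  a_5 = (4 - 8)(35/12) / 5^2 = (-35/3)/25 = -7/15
  a_6 = (5 - 8)(-7/15) / 6^2 = (7/5)/36 = 7/180
  a_7 = (6 - 8)(7/180) / 7^2 = (-7/90)/49 = -1/630
  a_8 = (7 - 8)(-1/630) / 8^2 = (1/630)/64 = 1/40320
Hence L_8(x) = x^8/40320 - x^7/630 + 7 x^6/180 - 7 x^5/15 + 35 x^4/12 - 28 x^3/3 + 14 x^2 - 8 x + 1.

L_8(x); series = x^8/40320 - x^7/630 + 7 x^6/180 - 7 x^5/15 + 35 x^4/12 - 28 x^3/3 + 14 x^2 - 8 x + 1


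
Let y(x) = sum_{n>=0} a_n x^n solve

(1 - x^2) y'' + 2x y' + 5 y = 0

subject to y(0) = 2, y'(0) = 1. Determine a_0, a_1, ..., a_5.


Ansatz: y(x) = sum_{n>=0} a_n x^n, so y'(x) = sum_{n>=1} n a_n x^(n-1) and y''(x) = sum_{n>=2} n(n-1) a_n x^(n-2).
Substitute into P(x) y'' + Q(x) y' + R(x) y = 0 with P(x) = 1 - x^2, Q(x) = 2x, R(x) = 5, and match powers of x.
Initial conditions: a_0 = 2, a_1 = 1.
Setting the coefficient of each power of x to zero and solving order by order (substituting the coefficients already found):
  x^0: 2 a_2 + 5 a_0 = 0  ->  2 a_2 = -5 a_0 = -10  ->  a_2 = -5
  x^1: 6 a_3 + 7 a_1 = 0  ->  6 a_3 = -7 a_1 = -7  ->  a_3 = -7/6
  x^2: 12 a_4 + 7 a_2 = 0  ->  12 a_4 = -7 a_2 = 35  ->  a_4 = 35/12
  x^3: 20 a_5 + 5 a_3 = 0  ->  20 a_5 = -5 a_3 = 35/6  ->  a_5 = 7/24
Truncated series: y(x) = 2 + x - 5 x^2 - (7/6) x^3 + (35/12) x^4 + (7/24) x^5 + O(x^6).

a_0 = 2; a_1 = 1; a_2 = -5; a_3 = -7/6; a_4 = 35/12; a_5 = 7/24


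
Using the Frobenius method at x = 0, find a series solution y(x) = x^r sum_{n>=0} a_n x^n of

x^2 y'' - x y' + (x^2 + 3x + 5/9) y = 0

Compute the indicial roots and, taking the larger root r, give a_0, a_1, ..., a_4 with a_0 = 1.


Write in Frobenius form y'' + (p(x)/x) y' + (q(x)/x^2) y = 0:
  p(x) = -1,  q(x) = x^2 + 3x + 5/9.
Indicial equation: r(r-1) + (-1) r + (5/9) = 0 -> roots r_1 = 5/3, r_2 = 1/3.
Take r = r_1 = 5/3. Let y(x) = x^r sum_{n>=0} a_n x^n with a_0 = 1.
Substitute y = x^r sum a_n x^n and match x^{r+n}. The recurrence is
  D(n) a_n + 3 a_{n-1} + 1 a_{n-2} = 0,  where D(n) = (r+n)(r+n-1) + (-1)(r+n) + (5/9).
  a_n = [-3 a_{n-1} - 1 a_{n-2}] / D(n).
Since the indicial polynomial factors as (r - r_1)(r - r_2), D(n) = (r_1 + n - r_1)(r_1 + n - r_2) = n(n + 4/3).
Evaluating step by step (a_0 = 1):
  n = 1: D(1) = 1(1 + 4/3) = 7/3; numerator = -3(1) = -3; a_1 = (-3)/(7/3) = -9/7
  n = 2: D(2) = 2(2 + 4/3) = 20/3; numerator = -3(-9/7) - 1(1) = 20/7; a_2 = (20/7)/(20/3) = 3/7
  n = 3: D(3) = 3(3 + 4/3) = 13; numerator = -3(3/7) - 1(-9/7) = 0; a_3 = (0)/(13) = 0
  n = 4: D(4) = 4(4 + 4/3) = 64/3; numerator = -3(0) - 1(3/7) = -3/7; a_4 = (-3/7)/(64/3) = -9/448

r = 5/3; a_0 = 1; a_1 = -9/7; a_2 = 3/7; a_3 = 0; a_4 = -9/448


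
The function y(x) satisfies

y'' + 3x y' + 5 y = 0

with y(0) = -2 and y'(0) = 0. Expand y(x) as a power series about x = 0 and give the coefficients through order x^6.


Ansatz: y(x) = sum_{n>=0} a_n x^n, so y'(x) = sum_{n>=1} n a_n x^(n-1) and y''(x) = sum_{n>=2} n(n-1) a_n x^(n-2).
Substitute into P(x) y'' + Q(x) y' + R(x) y = 0 with P(x) = 1, Q(x) = 3x, R(x) = 5, and match powers of x.
Initial conditions: a_0 = -2, a_1 = 0.
Setting the coefficient of each power of x to zero and solving order by order (substituting the coefficients already found):
  x^0: 2 a_2 + 5 a_0 = 0  ->  2 a_2 = -5 a_0 = 10  ->  a_2 = 5
  x^1: 6 a_3 + 8 a_1 = 0  ->  6 a_3 = -8 a_1 = 0  ->  a_3 = 0
  x^2: 12 a_4 + 11 a_2 = 0  ->  12 a_4 = -11 a_2 = -55  ->  a_4 = -55/12
  x^3: 20 a_5 + 14 a_3 = 0  ->  20 a_5 = -14 a_3 = 0  ->  a_5 = 0
  x^4: 30 a_6 + 17 a_4 = 0  ->  30 a_6 = -17 a_4 = 935/12  ->  a_6 = 187/72
Truncated series: y(x) = -2 + 5 x^2 - (55/12) x^4 + (187/72) x^6 + O(x^7).

a_0 = -2; a_1 = 0; a_2 = 5; a_3 = 0; a_4 = -55/12; a_5 = 0; a_6 = 187/72


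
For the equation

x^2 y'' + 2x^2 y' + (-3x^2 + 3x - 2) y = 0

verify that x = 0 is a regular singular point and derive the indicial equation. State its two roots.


Divide by x^2 to reach normal form y'' + P_1(x) y' + P_2(x) y = 0 with P_1(x) = 2 and P_2(x) = -3 + 3/x - 2/x^2.
x = 0 is a singular point because the y-coefficient -3 + 3/x - 2/x^2 has a pole at x = 0.
It is a regular singular point because x P_1(x) = p(x) = 2x and x^2 P_2(x) = q(x) = -3x^2 + 3x - 2 are polynomials, hence analytic at x = 0.
p(0) = 0,  q(0) = -2.
Indicial equation: r(r-1) + p(0) r + q(0) = 0, i.e. r^2 + (p(0) - 1) r + q(0) = 0, i.e. r^2 - 1 r - 2 = 0.
Discriminant: (-1)^2 - 4(-2) = 9, so r = (1 ± 3)/2.
Solving: r_1 = 2, r_2 = -1.

indicial: r^2 - 1 r - 2 = 0; roots r_1 = 2, r_2 = -1


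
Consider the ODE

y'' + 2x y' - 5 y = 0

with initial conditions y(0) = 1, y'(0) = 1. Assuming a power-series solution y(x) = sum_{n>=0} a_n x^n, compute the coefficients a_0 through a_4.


Ansatz: y(x) = sum_{n>=0} a_n x^n, so y'(x) = sum_{n>=1} n a_n x^(n-1) and y''(x) = sum_{n>=2} n(n-1) a_n x^(n-2).
Substitute into P(x) y'' + Q(x) y' + R(x) y = 0 with P(x) = 1, Q(x) = 2x, R(x) = -5, and match powers of x.
Initial conditions: a_0 = 1, a_1 = 1.
Setting the coefficient of each power of x to zero and solving order by order (substituting the coefficients already found):
  x^0: 2 a_2 - 5 a_0 = 0  ->  2 a_2 = 5 a_0 = 5  ->  a_2 = 5/2
  x^1: 6 a_3 - 3 a_1 = 0  ->  6 a_3 = 3 a_1 = 3  ->  a_3 = 1/2
  x^2: 12 a_4 - a_2 = 0  ->  12 a_4 = a_2 = 5/2  ->  a_4 = 5/24
Truncated series: y(x) = 1 + x + (5/2) x^2 + (1/2) x^3 + (5/24) x^4 + O(x^5).

a_0 = 1; a_1 = 1; a_2 = 5/2; a_3 = 1/2; a_4 = 5/24


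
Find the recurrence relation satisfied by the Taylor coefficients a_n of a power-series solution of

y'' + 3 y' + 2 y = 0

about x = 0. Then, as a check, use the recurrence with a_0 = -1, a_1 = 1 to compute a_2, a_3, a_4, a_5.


Substitute y = sum_n a_n x^n.
y''(x) has coefficient (n+2)(n+1) a_{n+2} at x^n;
3 y'(x) has coefficient 3 (n+1) a_{n+1} at x^n;
2 y(x) has coefficient 2 a_n at x^n.
Matching x^n: (n+2)(n+1) a_{n+2} + 3 (n+1) a_{n+1} + 2 a_n = 0.
Thus a_{n+2} = [-3 (n+1) a_{n+1} - 2 a_n] / ((n+1)(n+2)).

Check with a_0 = -1, a_1 = 1 (apply the recurrence for n = 0, 1, 2, 3): a_0 = -1, a_1 = 1, a_2 = -1/2, a_3 = 1/6, a_4 = -1/24, a_5 = 1/120.

a_(n+2) = [-3 (n+1) a_(n+1) - 2 a_n] / ((n+1)(n+2)); check: a_0 = -1, a_1 = 1, a_2 = -1/2, a_3 = 1/6, a_4 = -1/24, a_5 = 1/120


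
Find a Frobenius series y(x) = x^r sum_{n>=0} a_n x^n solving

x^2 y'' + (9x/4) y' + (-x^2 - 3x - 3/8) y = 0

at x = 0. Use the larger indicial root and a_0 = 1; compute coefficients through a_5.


Write in Frobenius form y'' + (p(x)/x) y' + (q(x)/x^2) y = 0:
  p(x) = 9/4,  q(x) = -x^2 - 3x - 3/8.
Indicial equation: r(r-1) + (9/4) r + (-3/8) = 0 -> roots r_1 = 1/4, r_2 = -3/2.
Take r = r_1 = 1/4. Let y(x) = x^r sum_{n>=0} a_n x^n with a_0 = 1.
Substitute y = x^r sum a_n x^n and match x^{r+n}. The recurrence is
  D(n) a_n - 3 a_{n-1} - 1 a_{n-2} = 0,  where D(n) = (r+n)(r+n-1) + (9/4)(r+n) + (-3/8).
  a_n = [3 a_{n-1} + 1 a_{n-2}] / D(n).
Since the indicial polynomial factors as (r - r_1)(r - r_2), D(n) = (r_1 + n - r_1)(r_1 + n - r_2) = n(n + 7/4).
Evaluating step by step (a_0 = 1):
  n = 1: D(1) = 1(1 + 7/4) = 11/4; numerator = 3(1) = 3; a_1 = (3)/(11/4) = 12/11
  n = 2: D(2) = 2(2 + 7/4) = 15/2; numerator = 3(12/11) + 1(1) = 47/11; a_2 = (47/11)/(15/2) = 94/165
  n = 3: D(3) = 3(3 + 7/4) = 57/4; numerator = 3(94/165) + 1(12/11) = 14/5; a_3 = (14/5)/(57/4) = 56/285
  n = 4: D(4) = 4(4 + 7/4) = 23; numerator = 3(56/285) + 1(94/165) = 3634/3135; a_4 = (3634/3135)/(23) = 158/3135
  n = 5: D(5) = 5(5 + 7/4) = 135/4; numerator = 3(158/3135) + 1(56/285) = 218/627; a_5 = (218/627)/(135/4) = 872/84645

r = 1/4; a_0 = 1; a_1 = 12/11; a_2 = 94/165; a_3 = 56/285; a_4 = 158/3135; a_5 = 872/84645
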